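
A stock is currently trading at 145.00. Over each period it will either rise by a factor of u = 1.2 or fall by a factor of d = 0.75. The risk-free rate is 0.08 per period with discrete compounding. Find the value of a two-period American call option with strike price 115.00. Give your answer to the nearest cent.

Risk-neutral probability p = (1 + 0.08 − 0.75)/(1.2 − 0.75) = 0.3300/0.4500 = 0.7333
Terminal stock prices: S_uu = 208.8, S_ud = 130.5, S_dd = 81.56
Terminal payoffs (S − K): max(93.8, 0) = 93.8, max(15.5, 0) = 15.5, max(-33.44, 0) = 0
Node u (S = 174): continuation = 1/1.08·[0.7333·93.8000 + 0.2667·15.5000] = 67.5185; exercise value = 59.0000 ≤ continuation, so V_u = 67.5185
Node d (S = 108.8): continuation = 1/1.08·[0.7333·15.5000 + 0.2667·0.0000] = 10.5247; exercise value = 0.0000 ≤ continuation, so V_d = 10.5247
Node 0 (S = 145): continuation = 1/1.08·[0.7333·67.5185 + 0.2667·10.5247] = 48.4446; exercise value = 30.0000 ≤ continuation, so V_0 = 48.4446

48.44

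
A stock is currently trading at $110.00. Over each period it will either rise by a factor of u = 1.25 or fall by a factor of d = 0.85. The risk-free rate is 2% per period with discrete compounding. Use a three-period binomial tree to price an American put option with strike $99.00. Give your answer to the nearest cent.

$6.20

Risk-neutral probability p = (1 + 0.02 − 0.85)/(1.25 − 0.85) = 0.1700/0.4000 = 0.4250
Terminal stock prices: S_uuu = 214.8, S_uud = 146.1, S_udd = 99.34, S_ddd = 67.55
Terminal payoffs (K − S): max(-115.8, 0) = 0, max(-47.09, 0) = 0, max(-0.3437, 0) = 0, max(31.45, 0) = 31.45
Node uu (S = 171.9): continuation = 1/1.02·[0.4250·0.0000 + 0.5750·0.0000] = 0.0000; exercise value = 0.0000 ≤ continuation, so V_uu = 0.0000
Node ud (S = 116.9): continuation = 1/1.02·[0.4250·0.0000 + 0.5750·0.0000] = 0.0000; exercise value = 0.0000 ≤ continuation, so V_ud = 0.0000
Node dd (S = 79.47): continuation = 1/1.02·[0.4250·0.0000 + 0.5750·31.4463] = 17.7271; exercise value = 19.5250 > continuation, so V_dd = 19.5250 (exercise)
Node u (S = 137.5): continuation = 1/1.02·[0.4250·0.0000 + 0.5750·0.0000] = 0.0000; exercise value = 0.0000 ≤ continuation, so V_u = 0.0000
Node d (S = 93.5): continuation = 1/1.02·[0.4250·0.0000 + 0.5750·19.5250] = 11.0067; exercise value = 5.5000 ≤ continuation, so V_d = 11.0067
Node 0 (S = 110): continuation = 1/1.02·[0.4250·0.0000 + 0.5750·11.0067] = 6.2048; exercise value = 0.0000 ≤ continuation, so V_0 = 6.2048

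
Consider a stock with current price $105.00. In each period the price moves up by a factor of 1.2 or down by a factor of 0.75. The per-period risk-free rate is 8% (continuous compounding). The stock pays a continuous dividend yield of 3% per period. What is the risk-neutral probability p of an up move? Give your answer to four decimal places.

Per-period risk-free factor R = e^0.08 = 1.0833; dividend-adjusted growth = e^(0.08−0.03) = 1.0513.
Risk-neutral probability p = (1.0513 − 0.75)/(1.2 − 0.75) = 0.3013/0.4500 = 0.6695

p = 0.6695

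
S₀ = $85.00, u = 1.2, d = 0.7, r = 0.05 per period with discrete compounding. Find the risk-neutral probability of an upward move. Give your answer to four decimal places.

p = 0.7000

Risk-neutral probability p = (1 + 0.05 − 0.7)/(1.2 − 0.7) = 0.3500/0.5000 = 0.7000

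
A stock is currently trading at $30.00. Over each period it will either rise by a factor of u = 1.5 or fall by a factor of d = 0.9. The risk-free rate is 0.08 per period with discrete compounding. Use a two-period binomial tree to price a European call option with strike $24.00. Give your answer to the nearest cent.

$9.42

Risk-neutral probability p = (1 + 0.08 − 0.9)/(1.5 − 0.9) = 0.1800/0.6000 = 0.3000
Terminal stock prices: S_uu = 67.5, S_ud = 40.5, S_dd = 24.3
Terminal payoffs (S − K): max(43.5, 0) = 43.5, max(16.5, 0) = 16.5, max(0.3, 0) = 0.3
Node u (S = 45): V_u = 1/1.08·[0.3000·43.5000 + 0.7000·16.5000] = 22.7778
Node d (S = 27): V_d = 1/1.08·[0.3000·16.5000 + 0.7000·0.3000] = 4.7778
Node 0 (S = 30): V_0 = 1/1.08·[0.3000·22.7778 + 0.7000·4.7778] = 9.4239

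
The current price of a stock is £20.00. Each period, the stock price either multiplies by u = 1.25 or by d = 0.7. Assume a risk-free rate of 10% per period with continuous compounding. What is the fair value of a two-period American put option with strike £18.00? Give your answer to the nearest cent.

£1.03

Risk-neutral probability p = (e^0.1 − 0.7)/(1.25 − 0.7) = 0.4052/0.5500 = 0.7367
Terminal stock prices: S_uu = 31.25, S_ud = 17.5, S_dd = 9.8
Terminal payoffs (K − S): max(-13.25, 0) = 0, max(0.5, 0) = 0.5, max(8.2, 0) = 8.2
Node u (S = 25): continuation = e^(−0.1)·[0.7367·0.0000 + 0.2633·0.5000] = 0.1191; exercise value = 0.0000 ≤ continuation, so V_u = 0.1191
Node d (S = 14): continuation = e^(−0.1)·[0.7367·0.5000 + 0.2633·8.2000] = 2.2871; exercise value = 4.0000 > continuation, so V_d = 4.0000 (exercise)
Node 0 (S = 20): continuation = e^(−0.1)·[0.7367·0.1191 + 0.2633·4.0000] = 1.0325; exercise value = 0.0000 ≤ continuation, so V_0 = 1.0325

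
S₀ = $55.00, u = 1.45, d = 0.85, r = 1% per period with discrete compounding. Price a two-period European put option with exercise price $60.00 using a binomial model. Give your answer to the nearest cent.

Risk-neutral probability p = (1 + 0.01 − 0.85)/(1.45 − 0.85) = 0.1600/0.6000 = 0.2667
Terminal stock prices: S_uu = 115.6, S_ud = 67.79, S_dd = 39.74
Terminal payoffs (K − S): max(-55.64, 0) = 0, max(-7.787, 0) = 0, max(20.26, 0) = 20.26
Node u (S = 79.75): V_u = 1/1.01·[0.2667·0.0000 + 0.7333·0.0000] = 0.0000
Node d (S = 46.75): V_d = 1/1.01·[0.2667·0.0000 + 0.7333·20.2625] = 14.7120
Node 0 (S = 55): V_0 = 1/1.01·[0.2667·0.0000 + 0.7333·14.7120] = 10.6820

$10.68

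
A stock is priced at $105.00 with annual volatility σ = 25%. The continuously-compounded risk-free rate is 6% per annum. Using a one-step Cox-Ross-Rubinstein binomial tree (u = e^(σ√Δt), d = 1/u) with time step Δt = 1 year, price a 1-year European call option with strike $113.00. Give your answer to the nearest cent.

CRR parameters: u = e^(σ√Δt) = e^(0.25·√1) = 1.2840, d = 1/u = 0.7788
Per-period rate: rΔt = 0.06·1 = 0.06, so R = e^0.06 = 1.0618
Risk-neutral probability p = (e^0.06 − 0.7788)/(1.2840 − 0.7788) = 0.2830/0.5052 = 0.5602
Terminal stock prices: S_u = 134.8, S_d = 81.77
Terminal payoffs (S − K): max(21.82, 0) = 21.82, max(-31.23, 0) = 0
Node 0 (S = 105): V_0 = e^(−0.06)·[0.5602·21.8227 + 0.4398·0.0000] = 11.5135

$11.51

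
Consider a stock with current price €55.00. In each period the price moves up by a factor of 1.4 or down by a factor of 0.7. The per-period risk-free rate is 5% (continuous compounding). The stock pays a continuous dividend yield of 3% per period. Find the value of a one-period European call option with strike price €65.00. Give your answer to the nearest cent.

€5.22

Per-period risk-free factor R = e^0.05 = 1.0513; dividend-adjusted growth = e^(0.05−0.03) = 1.0202.
Risk-neutral probability p = (1.0202 − 0.7)/(1.4 − 0.7) = 0.3202/0.7000 = 0.4574
Terminal stock prices: S_u = 77, S_d = 38.5
Terminal payoffs (S − K): max(12, 0) = 12, max(-26.5, 0) = 0
Node 0 (S = 55): V_0 = e^(−0.05)·[0.4574·12.0000 + 0.5426·0.0000] = 5.2215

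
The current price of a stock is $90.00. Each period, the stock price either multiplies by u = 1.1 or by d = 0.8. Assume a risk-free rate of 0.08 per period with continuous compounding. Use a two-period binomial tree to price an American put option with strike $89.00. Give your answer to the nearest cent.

Risk-neutral probability p = (e^0.08 − 0.8)/(1.1 − 0.8) = 0.2833/0.3000 = 0.9443
Terminal stock prices: S_uu = 108.9, S_ud = 79.2, S_dd = 57.6
Terminal payoffs (K − S): max(-19.9, 0) = 0, max(9.8, 0) = 9.8, max(31.4, 0) = 31.4
Node u (S = 99): continuation = e^(−0.08)·[0.9443·0.0000 + 0.0557·9.8000] = 0.5040; exercise value = 0.0000 ≤ continuation, so V_u = 0.5040
Node d (S = 72): continuation = e^(−0.08)·[0.9443·9.8000 + 0.0557·31.4000] = 10.1574; exercise value = 17.0000 > continuation, so V_d = 17.0000 (exercise)
Node 0 (S = 90): continuation = e^(−0.08)·[0.9443·0.5040 + 0.0557·17.0000] = 1.3136; exercise value = 0.0000 ≤ continuation, so V_0 = 1.3136

$1.31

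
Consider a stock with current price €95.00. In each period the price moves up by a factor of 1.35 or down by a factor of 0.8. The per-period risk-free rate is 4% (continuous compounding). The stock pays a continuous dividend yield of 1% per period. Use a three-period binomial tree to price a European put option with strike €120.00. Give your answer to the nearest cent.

Per-period risk-free factor R = e^0.04 = 1.0408; dividend-adjusted growth = e^(0.04−0.01) = 1.0305.
Risk-neutral probability p = (1.0305 − 0.8)/(1.35 − 0.8) = 0.2305/0.5500 = 0.4190
Terminal stock prices: S_uuu = 233.7, S_uud = 138.5, S_udd = 82.08, S_ddd = 48.64
Terminal payoffs (K − S): max(-113.7, 0) = 0, max(-18.51, 0) = 0, max(37.92, 0) = 37.92, max(71.36, 0) = 71.36
Node uu (S = 173.1): V_uu = e^(−0.04)·[0.4190·0.0000 + 0.5810·0.0000] = 0.0000
Node ud (S = 102.6): V_ud = e^(−0.04)·[0.4190·0.0000 + 0.5810·37.9200] = 21.1674
Node dd (S = 60.8): V_dd = e^(−0.04)·[0.4190·37.9200 + 0.5810·71.3600] = 55.0997
Node u (S = 128.2): V_u = e^(−0.04)·[0.4190·0.0000 + 0.5810·21.1674] = 11.8158
Node d (S = 76): V_d = e^(−0.04)·[0.4190·21.1674 + 0.5810·55.0997] = 39.2788
Node 0 (S = 95): V_0 = e^(−0.04)·[0.4190·11.8158 + 0.5810·39.2788] = 26.6826

€26.68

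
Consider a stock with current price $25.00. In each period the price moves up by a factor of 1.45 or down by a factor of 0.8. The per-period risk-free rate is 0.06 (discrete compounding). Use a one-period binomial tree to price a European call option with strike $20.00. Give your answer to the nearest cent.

$6.13

Risk-neutral probability p = (1 + 0.06 − 0.8)/(1.45 − 0.8) = 0.2600/0.6500 = 0.4000
Terminal stock prices: S_u = 36.25, S_d = 20
Terminal payoffs (S − K): max(16.25, 0) = 16.25, max(0, 0) = 0
Node 0 (S = 25): V_0 = 1/1.06·[0.4000·16.2500 + 0.6000·0.0000] = 6.1321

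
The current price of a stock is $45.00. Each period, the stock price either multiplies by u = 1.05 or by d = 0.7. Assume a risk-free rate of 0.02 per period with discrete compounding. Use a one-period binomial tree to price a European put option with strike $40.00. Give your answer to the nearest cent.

$0.71

Risk-neutral probability p = (1 + 0.02 − 0.7)/(1.05 − 0.7) = 0.3200/0.3500 = 0.9143
Terminal stock prices: S_u = 47.25, S_d = 31.5
Terminal payoffs (K − S): max(-7.25, 0) = 0, max(8.5, 0) = 8.5
Node 0 (S = 45): V_0 = 1/1.02·[0.9143·0.0000 + 0.0857·8.5000] = 0.7143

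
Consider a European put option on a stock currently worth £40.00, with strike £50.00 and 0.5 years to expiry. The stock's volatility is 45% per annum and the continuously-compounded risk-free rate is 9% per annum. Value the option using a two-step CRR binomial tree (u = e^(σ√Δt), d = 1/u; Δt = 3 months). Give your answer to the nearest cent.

CRR parameters: u = e^(σ√Δt) = e^(0.45·√0.25) = 1.2523, d = 1/u = 0.7985
Per-period rate: rΔt = 0.09·0.25 = 0.0225, so R = e^0.0225 = 1.0228
Risk-neutral probability p = (e^0.0225 − 0.7985)/(1.2523 − 0.7985) = 0.2242/0.4538 = 0.4941
Terminal stock prices: S_uu = 62.73, S_ud = 40, S_dd = 25.51
Terminal payoffs (K − S): max(-12.73, 0) = 0, max(10, 0) = 10, max(24.49, 0) = 24.49
Node u (S = 50.09): V_u = e^(−0.0225)·[0.4941·0.0000 + 0.5059·10.0000] = 4.9462
Node d (S = 31.94): V_d = e^(−0.0225)·[0.4941·10.0000 + 0.5059·24.4949] = 16.9469
Node 0 (S = 40): V_0 = e^(−0.0225)·[0.4941·4.9462 + 0.5059·16.9469] = 10.7719

£10.77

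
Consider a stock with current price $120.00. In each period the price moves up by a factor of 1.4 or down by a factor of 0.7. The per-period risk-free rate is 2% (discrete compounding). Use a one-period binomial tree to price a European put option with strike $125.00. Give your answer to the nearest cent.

$21.82

Risk-neutral probability p = (1 + 0.02 − 0.7)/(1.4 − 0.7) = 0.3200/0.7000 = 0.4571
Terminal stock prices: S_u = 168, S_d = 84
Terminal payoffs (K − S): max(-43, 0) = 0, max(41, 0) = 41
Node 0 (S = 120): V_0 = 1/1.02·[0.4571·0.0000 + 0.5429·41.0000] = 21.8207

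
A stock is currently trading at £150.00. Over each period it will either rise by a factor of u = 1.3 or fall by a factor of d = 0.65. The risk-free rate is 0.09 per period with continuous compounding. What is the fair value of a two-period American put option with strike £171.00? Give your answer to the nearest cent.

£29.27

Risk-neutral probability p = (e^0.09 − 0.65)/(1.3 − 0.65) = 0.4442/0.6500 = 0.6833
Terminal stock prices: S_uu = 253.5, S_ud = 126.8, S_dd = 63.38
Terminal payoffs (K − S): max(-82.5, 0) = 0, max(44.25, 0) = 44.25, max(107.6, 0) = 107.6
Node u (S = 195): continuation = e^(−0.09)·[0.6833·0.0000 + 0.3167·44.2500] = 12.8060; exercise value = 0.0000 ≤ continuation, so V_u = 12.8060
Node d (S = 97.5): continuation = e^(−0.09)·[0.6833·44.2500 + 0.3167·107.6250] = 58.7822; exercise value = 73.5000 > continuation, so V_d = 73.5000 (exercise)
Node 0 (S = 150): continuation = e^(−0.09)·[0.6833·12.8060 + 0.3167·73.5000] = 29.2687; exercise value = 21.0000 ≤ continuation, so V_0 = 29.2687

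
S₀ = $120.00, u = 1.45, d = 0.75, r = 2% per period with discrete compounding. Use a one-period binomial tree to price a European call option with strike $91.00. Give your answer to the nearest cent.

Risk-neutral probability p = (1 + 0.02 − 0.75)/(1.45 − 0.75) = 0.2700/0.7000 = 0.3857
Terminal stock prices: S_u = 174, S_d = 90
Terminal payoffs (S − K): max(83, 0) = 83, max(-1, 0) = 0
Node 0 (S = 120): V_0 = 1/1.02·[0.3857·83.0000 + 0.6143·0.0000] = 31.3866

$31.39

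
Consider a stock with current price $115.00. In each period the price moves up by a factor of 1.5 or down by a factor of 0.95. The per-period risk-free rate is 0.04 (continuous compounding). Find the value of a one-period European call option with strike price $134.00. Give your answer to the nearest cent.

Risk-neutral probability p = (e^0.04 − 0.95)/(1.5 − 0.95) = 0.0908/0.5500 = 0.1651
Terminal stock prices: S_u = 172.5, S_d = 109.2
Terminal payoffs (S − K): max(38.5, 0) = 38.5, max(-24.75, 0) = 0
Node 0 (S = 115): V_0 = e^(−0.04)·[0.1651·38.5000 + 0.8349·0.0000] = 6.1075

$6.11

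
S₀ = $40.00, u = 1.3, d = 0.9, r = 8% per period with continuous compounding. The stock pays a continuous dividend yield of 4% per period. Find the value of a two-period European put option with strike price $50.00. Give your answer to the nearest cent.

Per-period risk-free factor R = e^0.08 = 1.0833; dividend-adjusted growth = e^(0.08−0.04) = 1.0408.
Risk-neutral probability p = (1.0408 − 0.9)/(1.3 − 0.9) = 0.1408/0.4000 = 0.3520
Terminal stock prices: S_uu = 67.6, S_ud = 46.8, S_dd = 32.4
Terminal payoffs (K − S): max(-17.6, 0) = 0, max(3.2, 0) = 3.2, max(17.6, 0) = 17.6
Node u (S = 52): V_u = e^(−0.08)·[0.3520·0.0000 + 0.6480·3.2000] = 1.9141
Node d (S = 36): V_d = e^(−0.08)·[0.3520·3.2000 + 0.6480·17.6000] = 11.5674
Node 0 (S = 40): V_0 = e^(−0.08)·[0.3520·1.9141 + 0.6480·11.5674] = 7.5411

$7.54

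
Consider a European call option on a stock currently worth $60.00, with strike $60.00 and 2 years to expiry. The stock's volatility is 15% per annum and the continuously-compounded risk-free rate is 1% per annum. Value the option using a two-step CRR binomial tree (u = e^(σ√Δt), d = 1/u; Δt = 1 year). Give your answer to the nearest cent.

$5.06

CRR parameters: u = e^(σ√Δt) = e^(0.15·√1) = 1.1618, d = 1/u = 0.8607
Per-period rate: rΔt = 0.01·1 = 0.01, so R = e^0.01 = 1.0101
Risk-neutral probability p = (e^0.01 − 0.8607)/(1.1618 − 0.8607) = 0.1493/0.3011 = 0.4959
Terminal stock prices: S_uu = 80.99, S_ud = 60, S_dd = 44.45
Terminal payoffs (S − K): max(20.99, 0) = 20.99, max(0, 0) = 0, max(-15.55, 0) = 0
Node u (S = 69.71): V_u = e^(−0.01)·[0.4959·20.9915 + 0.5041·0.0000] = 10.3071
Node d (S = 51.64): V_d = e^(−0.01)·[0.4959·0.0000 + 0.5041·0.0000] = 0.0000
Node 0 (S = 60): V_0 = e^(−0.01)·[0.4959·10.3071 + 0.5041·0.0000] = 5.0609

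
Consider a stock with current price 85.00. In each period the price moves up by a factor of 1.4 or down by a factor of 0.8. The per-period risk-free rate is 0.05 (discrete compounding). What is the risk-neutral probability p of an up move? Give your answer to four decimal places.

Risk-neutral probability p = (1 + 0.05 − 0.8)/(1.4 − 0.8) = 0.2500/0.6000 = 0.4167

p = 0.4167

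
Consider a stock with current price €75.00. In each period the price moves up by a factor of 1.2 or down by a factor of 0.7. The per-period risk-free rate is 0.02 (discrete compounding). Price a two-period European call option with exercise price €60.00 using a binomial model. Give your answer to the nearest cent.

€20.23

Risk-neutral probability p = (1 + 0.02 − 0.7)/(1.2 − 0.7) = 0.3200/0.5000 = 0.6400
Terminal stock prices: S_uu = 108, S_ud = 63, S_dd = 36.75
Terminal payoffs (S − K): max(48, 0) = 48, max(3, 0) = 3, max(-23.25, 0) = 0
Node u (S = 90): V_u = 1/1.02·[0.6400·48.0000 + 0.3600·3.0000] = 31.1765
Node d (S = 52.5): V_d = 1/1.02·[0.6400·3.0000 + 0.3600·0.0000] = 1.8824
Node 0 (S = 75): V_0 = 1/1.02·[0.6400·31.1765 + 0.3600·1.8824] = 20.2261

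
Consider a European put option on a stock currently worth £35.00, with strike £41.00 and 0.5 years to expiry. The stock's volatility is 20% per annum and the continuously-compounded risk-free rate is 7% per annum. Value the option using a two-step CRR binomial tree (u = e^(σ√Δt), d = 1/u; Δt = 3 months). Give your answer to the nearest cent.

£5.13

CRR parameters: u = e^(σ√Δt) = e^(0.2·√0.25) = 1.1052, d = 1/u = 0.9048
Per-period rate: rΔt = 0.07·0.25 = 0.0175, so R = e^0.0175 = 1.0177
Risk-neutral probability p = (e^0.0175 − 0.9048)/(1.1052 − 0.9048) = 0.1128/0.2003 = 0.5631
Terminal stock prices: S_uu = 42.75, S_ud = 35, S_dd = 28.66
Terminal payoffs (K − S): max(-1.749, 0) = 0, max(6, 0) = 6, max(12.34, 0) = 12.34
Node u (S = 38.68): V_u = e^(−0.0175)·[0.5631·0.0000 + 0.4369·6.0000] = 2.5757
Node d (S = 31.67): V_d = e^(−0.0175)·[0.5631·6.0000 + 0.4369·12.3444] = 8.6194
Node 0 (S = 35): V_0 = e^(−0.0175)·[0.5631·2.5757 + 0.4369·8.6194] = 5.1254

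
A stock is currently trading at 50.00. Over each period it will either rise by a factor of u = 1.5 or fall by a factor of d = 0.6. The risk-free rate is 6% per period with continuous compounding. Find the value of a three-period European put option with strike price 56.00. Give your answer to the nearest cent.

Risk-neutral probability p = (e^0.06 − 0.6)/(1.5 − 0.6) = 0.4618/0.9000 = 0.5132
Terminal stock prices: S_uuu = 168.8, S_uud = 67.5, S_udd = 27, S_ddd = 10.8
Terminal payoffs (K − S): max(-112.8, 0) = 0, max(-11.5, 0) = 0, max(29, 0) = 29, max(45.2, 0) = 45.2
Node uu (S = 112.5): V_uu = e^(−0.06)·[0.5132·0.0000 + 0.4868·0.0000] = 0.0000
Node ud (S = 45): V_ud = e^(−0.06)·[0.5132·0.0000 + 0.4868·29.0000] = 13.2964
Node dd (S = 18): V_dd = e^(−0.06)·[0.5132·29.0000 + 0.4868·45.2000] = 34.7388
Node u (S = 75): V_u = e^(−0.06)·[0.5132·0.0000 + 0.4868·13.2964] = 6.0964
Node d (S = 30): V_d = e^(−0.06)·[0.5132·13.2964 + 0.4868·34.7388] = 22.3533
Node 0 (S = 50): V_0 = e^(−0.06)·[0.5132·6.0964 + 0.4868·22.3533] = 13.1951

13.20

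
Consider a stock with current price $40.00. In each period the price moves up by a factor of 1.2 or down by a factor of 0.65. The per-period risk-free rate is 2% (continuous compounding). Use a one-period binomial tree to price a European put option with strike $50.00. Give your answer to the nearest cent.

Risk-neutral probability p = (e^0.02 − 0.65)/(1.2 − 0.65) = 0.3702/0.5500 = 0.6731
Terminal stock prices: S_u = 48, S_d = 26
Terminal payoffs (K − S): max(2, 0) = 2, max(24, 0) = 24
Node 0 (S = 40): V_0 = e^(−0.02)·[0.6731·2.0000 + 0.3269·24.0000] = 9.0099

$9.01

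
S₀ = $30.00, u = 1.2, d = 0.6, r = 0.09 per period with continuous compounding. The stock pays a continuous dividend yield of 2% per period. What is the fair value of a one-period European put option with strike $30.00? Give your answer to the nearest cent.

Per-period risk-free factor R = e^0.09 = 1.0942; dividend-adjusted growth = e^(0.09−0.02) = 1.0725.
Risk-neutral probability p = (1.0725 − 0.6)/(1.2 − 0.6) = 0.4725/0.6000 = 0.7875
Terminal stock prices: S_u = 36, S_d = 18
Terminal payoffs (K − S): max(-6, 0) = 0, max(12, 0) = 12
Node 0 (S = 30): V_0 = e^(−0.09)·[0.7875·0.0000 + 0.2125·12.0000] = 2.3304

$2.33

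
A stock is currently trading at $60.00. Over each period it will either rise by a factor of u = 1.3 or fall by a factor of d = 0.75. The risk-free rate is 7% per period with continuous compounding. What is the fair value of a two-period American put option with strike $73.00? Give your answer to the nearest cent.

Risk-neutral probability p = (e^0.07 − 0.75)/(1.3 − 0.75) = 0.3225/0.5500 = 0.5864
Terminal stock prices: S_uu = 101.4, S_ud = 58.5, S_dd = 33.75
Terminal payoffs (K − S): max(-28.4, 0) = 0, max(14.5, 0) = 14.5, max(39.25, 0) = 39.25
Node u (S = 78): continuation = e^(−0.07)·[0.5864·0.0000 + 0.4136·14.5000] = 5.5920; exercise value = 0.0000 ≤ continuation, so V_u = 5.5920
Node d (S = 45): continuation = e^(−0.07)·[0.5864·14.5000 + 0.4136·39.2500] = 23.0647; exercise value = 28.0000 > continuation, so V_d = 28.0000 (exercise)
Node 0 (S = 60): continuation = e^(−0.07)·[0.5864·5.5920 + 0.4136·28.0000] = 13.8558; exercise value = 13.0000 ≤ continuation, so V_0 = 13.8558

$13.86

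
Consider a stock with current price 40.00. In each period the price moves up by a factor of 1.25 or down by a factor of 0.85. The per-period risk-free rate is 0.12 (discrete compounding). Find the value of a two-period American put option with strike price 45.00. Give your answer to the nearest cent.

5.00

Risk-neutral probability p = (1 + 0.12 − 0.85)/(1.25 − 0.85) = 0.2700/0.4000 = 0.6750
Terminal stock prices: S_uu = 62.5, S_ud = 42.5, S_dd = 28.9
Terminal payoffs (K − S): max(-17.5, 0) = 0, max(2.5, 0) = 2.5, max(16.1, 0) = 16.1
Node u (S = 50): continuation = 1/1.12·[0.6750·0.0000 + 0.3250·2.5000] = 0.7254; exercise value = 0.0000 ≤ continuation, so V_u = 0.7254
Node d (S = 34): continuation = 1/1.12·[0.6750·2.5000 + 0.3250·16.1000] = 6.1786; exercise value = 11.0000 > continuation, so V_d = 11.0000 (exercise)
Node 0 (S = 40): continuation = 1/1.12·[0.6750·0.7254 + 0.3250·11.0000] = 3.6292; exercise value = 5.0000 > continuation, so V_0 = 5.0000 (exercise)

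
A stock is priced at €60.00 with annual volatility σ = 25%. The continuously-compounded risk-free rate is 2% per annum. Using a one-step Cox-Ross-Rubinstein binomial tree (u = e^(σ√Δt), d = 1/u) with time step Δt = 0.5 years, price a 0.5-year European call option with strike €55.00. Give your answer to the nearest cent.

€7.96

CRR parameters: u = e^(σ√Δt) = e^(0.25·√0.5) = 1.1934, d = 1/u = 0.8380
Per-period rate: rΔt = 0.02·0.5 = 0.01, so R = e^0.01 = 1.0101
Risk-neutral probability p = (e^0.01 − 0.8380)/(1.1934 − 0.8380) = 0.1721/0.3554 = 0.4842
Terminal stock prices: S_u = 71.6, S_d = 50.28
Terminal payoffs (S − K): max(16.6, 0) = 16.6, max(-4.722, 0) = 0
Node 0 (S = 60): V_0 = e^(−0.01)·[0.4842·16.6019 + 0.5158·0.0000] = 7.9586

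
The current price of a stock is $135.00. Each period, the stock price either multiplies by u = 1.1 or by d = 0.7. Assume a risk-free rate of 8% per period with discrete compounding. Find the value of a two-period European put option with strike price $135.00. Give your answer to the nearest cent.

Risk-neutral probability p = (1 + 0.08 − 0.7)/(1.1 − 0.7) = 0.3800/0.4000 = 0.9500
Terminal stock prices: S_uu = 163.4, S_ud = 103.9, S_dd = 66.15
Terminal payoffs (K − S): max(-28.35, 0) = 0, max(31.05, 0) = 31.05, max(68.85, 0) = 68.85
Node u (S = 148.5): V_u = 1/1.08·[0.9500·0.0000 + 0.0500·31.0500] = 1.4375
Node d (S = 94.5): V_d = 1/1.08·[0.9500·31.0500 + 0.0500·68.8500] = 30.5000
Node 0 (S = 135): V_0 = 1/1.08·[0.9500·1.4375 + 0.0500·30.5000] = 2.6765

$2.68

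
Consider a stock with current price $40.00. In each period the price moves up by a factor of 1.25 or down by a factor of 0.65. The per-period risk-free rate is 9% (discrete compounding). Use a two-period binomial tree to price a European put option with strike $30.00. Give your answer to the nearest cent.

$0.78

Risk-neutral probability p = (1 + 0.09 − 0.65)/(1.25 − 0.65) = 0.4400/0.6000 = 0.7333
Terminal stock prices: S_uu = 62.5, S_ud = 32.5, S_dd = 16.9
Terminal payoffs (K − S): max(-32.5, 0) = 0, max(-2.5, 0) = 0, max(13.1, 0) = 13.1
Node u (S = 50): V_u = 1/1.09·[0.7333·0.0000 + 0.2667·0.0000] = 0.0000
Node d (S = 26): V_d = 1/1.09·[0.7333·0.0000 + 0.2667·13.1000] = 3.2049
Node 0 (S = 40): V_0 = 1/1.09·[0.7333·0.0000 + 0.2667·3.2049] = 0.7841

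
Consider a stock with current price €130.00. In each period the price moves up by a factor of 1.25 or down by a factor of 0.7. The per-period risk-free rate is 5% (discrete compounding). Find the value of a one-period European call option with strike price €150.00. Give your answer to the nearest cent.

Risk-neutral probability p = (1 + 0.05 − 0.7)/(1.25 − 0.7) = 0.3500/0.5500 = 0.6364
Terminal stock prices: S_u = 162.5, S_d = 91
Terminal payoffs (S − K): max(12.5, 0) = 12.5, max(-59, 0) = 0
Node 0 (S = 130): V_0 = 1/1.05·[0.6364·12.5000 + 0.3636·0.0000] = 7.5758

€7.58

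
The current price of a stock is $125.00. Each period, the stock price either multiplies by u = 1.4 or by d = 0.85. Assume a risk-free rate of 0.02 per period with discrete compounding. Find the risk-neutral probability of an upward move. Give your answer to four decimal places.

Risk-neutral probability p = (1 + 0.02 − 0.85)/(1.4 − 0.85) = 0.1700/0.5500 = 0.3091

p = 0.3091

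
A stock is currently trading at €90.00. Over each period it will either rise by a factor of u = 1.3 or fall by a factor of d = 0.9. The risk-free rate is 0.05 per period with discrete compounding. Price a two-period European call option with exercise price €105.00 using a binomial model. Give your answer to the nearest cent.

€6.14

Risk-neutral probability p = (1 + 0.05 − 0.9)/(1.3 − 0.9) = 0.1500/0.4000 = 0.3750
Terminal stock prices: S_uu = 152.1, S_ud = 105.3, S_dd = 72.9
Terminal payoffs (S − K): max(47.1, 0) = 47.1, max(0.3, 0) = 0.3, max(-32.1, 0) = 0
Node u (S = 117): V_u = 1/1.05·[0.3750·47.1000 + 0.6250·0.3000] = 17.0000
Node d (S = 81): V_d = 1/1.05·[0.3750·0.3000 + 0.6250·0.0000] = 0.1071
Node 0 (S = 90): V_0 = 1/1.05·[0.3750·17.0000 + 0.6250·0.1071] = 6.1352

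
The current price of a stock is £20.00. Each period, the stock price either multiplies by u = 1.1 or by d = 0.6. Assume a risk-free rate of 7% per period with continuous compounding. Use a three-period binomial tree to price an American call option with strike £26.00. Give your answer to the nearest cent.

Risk-neutral probability p = (e^0.07 − 0.6)/(1.1 − 0.6) = 0.4725/0.5000 = 0.9450
Terminal stock prices: S_uuu = 26.62, S_uud = 14.52, S_udd = 7.92, S_ddd = 4.32
Terminal payoffs (S − K): max(0.62, 0) = 0.62, max(-11.48, 0) = 0, max(-18.08, 0) = 0, max(-21.68, 0) = 0
Node uu (S = 24.2): continuation = e^(−0.07)·[0.9450·0.6200 + 0.0550·0.0000] = 0.5463; exercise value = 0.0000 ≤ continuation, so V_uu = 0.5463
Node ud (S = 13.2): continuation = e^(−0.07)·[0.9450·0.0000 + 0.0550·0.0000] = 0.0000; exercise value = 0.0000 ≤ continuation, so V_ud = 0.0000
Node dd (S = 7.2): continuation = e^(−0.07)·[0.9450·0.0000 + 0.0550·0.0000] = 0.0000; exercise value = 0.0000 ≤ continuation, so V_dd = 0.0000
Node u (S = 22): continuation = e^(−0.07)·[0.9450·0.5463 + 0.0550·0.0000] = 0.4814; exercise value = 0.0000 ≤ continuation, so V_u = 0.4814
Node d (S = 12): continuation = e^(−0.07)·[0.9450·0.0000 + 0.0550·0.0000] = 0.0000; exercise value = 0.0000 ≤ continuation, so V_d = 0.0000
Node 0 (S = 20): continuation = e^(−0.07)·[0.9450·0.4814 + 0.0550·0.0000] = 0.4241; exercise value = 0.0000 ≤ continuation, so V_0 = 0.4241

£0.42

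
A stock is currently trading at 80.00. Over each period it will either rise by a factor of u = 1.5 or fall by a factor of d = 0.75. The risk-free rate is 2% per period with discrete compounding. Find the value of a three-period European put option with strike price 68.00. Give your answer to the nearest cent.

Risk-neutral probability p = (1 + 0.02 − 0.75)/(1.5 − 0.75) = 0.2700/0.7500 = 0.3600
Terminal stock prices: S_uuu = 270, S_uud = 135, S_udd = 67.5, S_ddd = 33.75
Terminal payoffs (K − S): max(-202, 0) = 0, max(-67, 0) = 0, max(0.5, 0) = 0.5, max(34.25, 0) = 34.25
Node uu (S = 180): V_uu = 1/1.02·[0.3600·0.0000 + 0.6400·0.0000] = 0.0000
Node ud (S = 90): V_ud = 1/1.02·[0.3600·0.0000 + 0.6400·0.5000] = 0.3137
Node dd (S = 45): V_dd = 1/1.02·[0.3600·0.5000 + 0.6400·34.2500] = 21.6667
Node u (S = 120): V_u = 1/1.02·[0.3600·0.0000 + 0.6400·0.3137] = 0.1968
Node d (S = 60): V_d = 1/1.02·[0.3600·0.3137 + 0.6400·21.6667] = 13.7055
Node 0 (S = 80): V_0 = 1/1.02·[0.3600·0.1968 + 0.6400·13.7055] = 8.6690

8.67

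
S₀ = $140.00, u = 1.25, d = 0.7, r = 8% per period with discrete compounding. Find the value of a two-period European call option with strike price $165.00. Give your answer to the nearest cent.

Risk-neutral probability p = (1 + 0.08 − 0.7)/(1.25 − 0.7) = 0.3800/0.5500 = 0.6909
Terminal stock prices: S_uu = 218.8, S_ud = 122.5, S_dd = 68.6
Terminal payoffs (S − K): max(53.75, 0) = 53.75, max(-42.5, 0) = 0, max(-96.4, 0) = 0
Node u (S = 175): V_u = 1/1.08·[0.6909·53.7500 + 0.3091·0.0000] = 34.3855
Node d (S = 98): V_d = 1/1.08·[0.6909·0.0000 + 0.3091·0.0000] = 0.0000
Node 0 (S = 140): V_0 = 1/1.08·[0.6909·34.3855 + 0.3091·0.0000] = 21.9975

$22.00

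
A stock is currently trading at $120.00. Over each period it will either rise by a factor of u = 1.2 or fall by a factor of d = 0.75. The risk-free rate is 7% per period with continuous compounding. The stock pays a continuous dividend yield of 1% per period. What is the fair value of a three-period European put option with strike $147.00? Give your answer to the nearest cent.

Per-period risk-free factor R = e^0.07 = 1.0725; dividend-adjusted growth = e^(0.07−0.01) = 1.0618.
Risk-neutral probability p = (1.0618 − 0.75)/(1.2 − 0.75) = 0.3118/0.4500 = 0.6930
Terminal stock prices: S_uuu = 207.4, S_uud = 129.6, S_udd = 81, S_ddd = 50.62
Terminal payoffs (K − S): max(-60.36, 0) = 0, max(17.4, 0) = 17.4, max(66, 0) = 66, max(96.38, 0) = 96.38
Node uu (S = 172.8): V_uu = e^(−0.07)·[0.6930·0.0000 + 0.3070·17.4000] = 4.9811
Node ud (S = 108): V_ud = e^(−0.07)·[0.6930·17.4000 + 0.3070·66.0000] = 30.1365
Node dd (S = 67.5): V_dd = e^(−0.07)·[0.6930·66.0000 + 0.3070·96.3750] = 70.2335
Node u (S = 144): V_u = e^(−0.07)·[0.6930·4.9811 + 0.3070·30.1365] = 11.8457
Node d (S = 90): V_d = e^(−0.07)·[0.6930·30.1365 + 0.3070·70.2335] = 39.5778
Node 0 (S = 120): V_0 = e^(−0.07)·[0.6930·11.8457 + 0.3070·39.5778] = 18.9838

$18.98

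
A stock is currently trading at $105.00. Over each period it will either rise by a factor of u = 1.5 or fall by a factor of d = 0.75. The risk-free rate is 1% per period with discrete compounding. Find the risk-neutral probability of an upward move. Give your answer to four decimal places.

p = 0.3467

Risk-neutral probability p = (1 + 0.01 − 0.75)/(1.5 − 0.75) = 0.2600/0.7500 = 0.3467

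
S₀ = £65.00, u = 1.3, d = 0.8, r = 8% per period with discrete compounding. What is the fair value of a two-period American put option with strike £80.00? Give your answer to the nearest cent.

Risk-neutral probability p = (1 + 0.08 − 0.8)/(1.3 − 0.8) = 0.2800/0.5000 = 0.5600
Terminal stock prices: S_uu = 109.9, S_ud = 67.6, S_dd = 41.6
Terminal payoffs (K − S): max(-29.85, 0) = 0, max(12.4, 0) = 12.4, max(38.4, 0) = 38.4
Node u (S = 84.5): continuation = 1/1.08·[0.5600·0.0000 + 0.4400·12.4000] = 5.0519; exercise value = 0.0000 ≤ continuation, so V_u = 5.0519
Node d (S = 52): continuation = 1/1.08·[0.5600·12.4000 + 0.4400·38.4000] = 22.0741; exercise value = 28.0000 > continuation, so V_d = 28.0000 (exercise)
Node 0 (S = 65): continuation = 1/1.08·[0.5600·5.0519 + 0.4400·28.0000] = 14.0269; exercise value = 15.0000 > continuation, so V_0 = 15.0000 (exercise)

£15.00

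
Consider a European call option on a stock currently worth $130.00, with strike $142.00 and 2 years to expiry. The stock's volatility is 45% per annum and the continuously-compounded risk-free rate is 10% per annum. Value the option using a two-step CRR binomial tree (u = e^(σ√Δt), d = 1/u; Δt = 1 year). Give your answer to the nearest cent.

CRR parameters: u = e^(σ√Δt) = e^(0.45·√1) = 1.5683, d = 1/u = 0.6376
Per-period rate: rΔt = 0.1·1 = 0.1, so R = e^0.1 = 1.1052
Risk-neutral probability p = (e^0.1 − 0.6376)/(1.5683 − 0.6376) = 0.4675/0.9307 = 0.5024
Terminal stock prices: S_uu = 319.7, S_ud = 130, S_dd = 52.85
Terminal payoffs (S − K): max(177.7, 0) = 177.7, max(-12, 0) = 0, max(-89.15, 0) = 0
Node u (S = 203.9): V_u = e^(−0.1)·[0.5024·177.7484 + 0.4976·0.0000] = 80.7970
Node d (S = 82.89): V_d = e^(−0.1)·[0.5024·0.0000 + 0.4976·0.0000] = 0.0000
Node 0 (S = 130): V_0 = e^(−0.1)·[0.5024·80.7970 + 0.4976·0.0000] = 36.7270

$36.73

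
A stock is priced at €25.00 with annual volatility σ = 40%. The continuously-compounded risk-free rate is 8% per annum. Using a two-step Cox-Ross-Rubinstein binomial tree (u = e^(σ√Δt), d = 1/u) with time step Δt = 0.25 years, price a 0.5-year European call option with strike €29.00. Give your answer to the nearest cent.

CRR parameters: u = e^(σ√Δt) = e^(0.4·√0.25) = 1.2214, d = 1/u = 0.8187
Per-period rate: rΔt = 0.08·0.25 = 0.02, so R = e^0.02 = 1.0202
Risk-neutral probability p = (e^0.02 − 0.8187)/(1.2214 − 0.8187) = 0.2015/0.4027 = 0.5003
Terminal stock prices: S_uu = 37.3, S_ud = 25, S_dd = 16.76
Terminal payoffs (S − K): max(8.296, 0) = 8.296, max(-4, 0) = 0, max(-12.24, 0) = 0
Node u (S = 30.54): V_u = e^(−0.02)·[0.5003·8.2956 + 0.4997·0.0000] = 4.0684
Node d (S = 20.47): V_d = e^(−0.02)·[0.5003·0.0000 + 0.4997·0.0000] = 0.0000
Node 0 (S = 25): V_0 = e^(−0.02)·[0.5003·4.0684 + 0.4997·0.0000] = 1.9953

€2.00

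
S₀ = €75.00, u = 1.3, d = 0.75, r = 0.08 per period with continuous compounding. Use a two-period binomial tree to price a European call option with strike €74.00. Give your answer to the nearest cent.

Risk-neutral probability p = (e^0.08 − 0.75)/(1.3 − 0.75) = 0.3333/0.5500 = 0.6060
Terminal stock prices: S_uu = 126.8, S_ud = 73.12, S_dd = 42.19
Terminal payoffs (S − K): max(52.75, 0) = 52.75, max(-0.875, 0) = 0, max(-31.81, 0) = 0
Node u (S = 97.5): V_u = e^(−0.08)·[0.6060·52.7500 + 0.3940·0.0000] = 29.5077
Node d (S = 56.25): V_d = e^(−0.08)·[0.6060·0.0000 + 0.3940·0.0000] = 0.0000
Node 0 (S = 75): V_0 = e^(−0.08)·[0.6060·29.5077 + 0.3940·0.0000] = 16.5062

€16.51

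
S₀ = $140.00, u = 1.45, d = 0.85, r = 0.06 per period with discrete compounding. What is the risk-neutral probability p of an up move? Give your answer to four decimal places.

p = 0.3500

Risk-neutral probability p = (1 + 0.06 − 0.85)/(1.45 − 0.85) = 0.2100/0.6000 = 0.3500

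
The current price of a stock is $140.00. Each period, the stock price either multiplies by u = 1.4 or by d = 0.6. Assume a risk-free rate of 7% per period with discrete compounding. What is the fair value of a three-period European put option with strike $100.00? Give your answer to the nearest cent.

Risk-neutral probability p = (1 + 0.07 − 0.6)/(1.4 − 0.6) = 0.4700/0.8000 = 0.5875
Terminal stock prices: S_uuu = 384.2, S_uud = 164.6, S_udd = 70.56, S_ddd = 30.24
Terminal payoffs (K − S): max(-284.2, 0) = 0, max(-64.64, 0) = 0, max(29.44, 0) = 29.44, max(69.76, 0) = 69.76
Node uu (S = 274.4): V_uu = 1/1.07·[0.5875·0.0000 + 0.4125·0.0000] = 0.0000
Node ud (S = 117.6): V_ud = 1/1.07·[0.5875·0.0000 + 0.4125·29.4400] = 11.3495
Node dd (S = 50.4): V_dd = 1/1.07·[0.5875·29.4400 + 0.4125·69.7600] = 43.0579
Node u (S = 196): V_u = 1/1.07·[0.5875·0.0000 + 0.4125·11.3495] = 4.3754
Node d (S = 84): V_d = 1/1.07·[0.5875·11.3495 + 0.4125·43.0579] = 22.8311
Node 0 (S = 140): V_0 = 1/1.07·[0.5875·4.3754 + 0.4125·22.8311] = 11.2041

$11.20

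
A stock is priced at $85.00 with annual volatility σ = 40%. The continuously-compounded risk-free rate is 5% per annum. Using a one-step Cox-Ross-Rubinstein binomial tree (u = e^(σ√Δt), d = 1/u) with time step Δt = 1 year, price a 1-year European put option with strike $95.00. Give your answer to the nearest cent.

$19.40

CRR parameters: u = e^(σ√Δt) = e^(0.4·√1) = 1.4918, d = 1/u = 0.6703
Per-period rate: rΔt = 0.05·1 = 0.05, so R = e^0.05 = 1.0513
Risk-neutral probability p = (e^0.05 − 0.6703)/(1.4918 − 0.6703) = 0.3810/0.8215 = 0.4637
Terminal stock prices: S_u = 126.8, S_d = 56.98
Terminal payoffs (K − S): max(-31.81, 0) = 0, max(38.02, 0) = 38.02
Node 0 (S = 85): V_0 = e^(−0.05)·[0.4637·0.0000 + 0.5363·38.0228] = 19.3963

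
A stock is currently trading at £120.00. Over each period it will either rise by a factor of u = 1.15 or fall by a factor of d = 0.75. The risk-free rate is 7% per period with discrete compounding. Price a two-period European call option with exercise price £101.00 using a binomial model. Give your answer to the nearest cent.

Risk-neutral probability p = (1 + 0.07 − 0.75)/(1.15 − 0.75) = 0.3200/0.4000 = 0.8000
Terminal stock prices: S_uu = 158.7, S_ud = 103.5, S_dd = 67.5
Terminal payoffs (S − K): max(57.7, 0) = 57.7, max(2.5, 0) = 2.5, max(-33.5, 0) = 0
Node u (S = 138): V_u = 1/1.07·[0.8000·57.7000 + 0.2000·2.5000] = 43.6075
Node d (S = 90): V_d = 1/1.07·[0.8000·2.5000 + 0.2000·0.0000] = 1.8692
Node 0 (S = 120): V_0 = 1/1.07·[0.8000·43.6075 + 0.2000·1.8692] = 32.9531

£32.95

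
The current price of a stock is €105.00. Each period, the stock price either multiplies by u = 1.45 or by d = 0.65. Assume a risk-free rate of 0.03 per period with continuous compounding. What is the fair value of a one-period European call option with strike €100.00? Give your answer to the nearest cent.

€24.11

Risk-neutral probability p = (e^0.03 − 0.65)/(1.45 − 0.65) = 0.3805/0.8000 = 0.4756
Terminal stock prices: S_u = 152.2, S_d = 68.25
Terminal payoffs (S − K): max(52.25, 0) = 52.25, max(-31.75, 0) = 0
Node 0 (S = 105): V_0 = e^(−0.03)·[0.4756·52.2500 + 0.5244·0.0000] = 24.1141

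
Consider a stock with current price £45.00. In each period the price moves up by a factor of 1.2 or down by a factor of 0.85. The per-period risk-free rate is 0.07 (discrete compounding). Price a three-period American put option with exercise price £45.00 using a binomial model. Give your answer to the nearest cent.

£2.77

Risk-neutral probability p = (1 + 0.07 − 0.85)/(1.2 − 0.85) = 0.2200/0.3500 = 0.6286
Terminal stock prices: S_uuu = 77.76, S_uud = 55.08, S_udd = 39.01, S_ddd = 27.64
Terminal payoffs (K − S): max(-32.76, 0) = 0, max(-10.08, 0) = 0, max(5.985, 0) = 5.985, max(17.36, 0) = 17.36
Node uu (S = 64.8): continuation = 1/1.07·[0.6286·0.0000 + 0.3714·0.0000] = 0.0000; exercise value = 0.0000 ≤ continuation, so V_uu = 0.0000
Node ud (S = 45.9): continuation = 1/1.07·[0.6286·0.0000 + 0.3714·5.9850] = 2.0776; exercise value = 0.0000 ≤ continuation, so V_ud = 2.0776
Node dd (S = 32.51): continuation = 1/1.07·[0.6286·5.9850 + 0.3714·17.3644] = 9.5436; exercise value = 12.4875 > continuation, so V_dd = 12.4875 (exercise)
Node u (S = 54): continuation = 1/1.07·[0.6286·0.0000 + 0.3714·2.0776] = 0.7212; exercise value = 0.0000 ≤ continuation, so V_u = 0.7212
Node d (S = 38.25): continuation = 1/1.07·[0.6286·2.0776 + 0.3714·12.4875] = 5.5552; exercise value = 6.7500 > continuation, so V_d = 6.7500 (exercise)
Node 0 (S = 45): continuation = 1/1.07·[0.6286·0.7212 + 0.3714·6.7500] = 2.7668; exercise value = 0.0000 ≤ continuation, so V_0 = 2.7668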